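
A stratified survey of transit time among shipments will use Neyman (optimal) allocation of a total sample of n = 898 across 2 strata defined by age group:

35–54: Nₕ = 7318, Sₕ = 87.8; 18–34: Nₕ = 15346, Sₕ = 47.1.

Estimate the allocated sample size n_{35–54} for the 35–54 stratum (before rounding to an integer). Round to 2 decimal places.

Neyman allocation: nₕ = n·NₕSₕ / Σⱼ NⱼSⱼ.
Σ NⱼSⱼ = 7318·87.8 + 15346·47.1 = 1.365317 × 10^6.
n_{35–54} = 898·7318·87.8 / (1.365317 × 10^6) = 422.60.

422.60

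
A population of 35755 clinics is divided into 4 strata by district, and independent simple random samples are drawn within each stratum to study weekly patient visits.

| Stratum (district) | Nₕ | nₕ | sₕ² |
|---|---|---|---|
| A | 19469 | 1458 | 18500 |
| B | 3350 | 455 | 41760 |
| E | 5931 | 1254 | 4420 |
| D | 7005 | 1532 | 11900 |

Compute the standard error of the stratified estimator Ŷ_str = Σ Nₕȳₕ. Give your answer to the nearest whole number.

Var(Ŷ_str) = Σₕ Nₕ²(1 − fₕ)sₕ²/nₕ.
A: 19469²·(1 − 1458/19469)·18500/1458 = 4.4493408 × 10^9.
B: 3350²·(1 − 455/3350)·41760/455 = 8.9010752 × 10^8.
E: 5931²·(1 − 1254/5931)·4420/1254 = 9.7773244 × 10^7.
D: 7005²·(1 − 1532/7005)·11900/1532 = 2.97798 × 10^8.
Sum = 5.7350196 × 10^9.
SE = √(5.7350196 × 10^9) = 75730.

75730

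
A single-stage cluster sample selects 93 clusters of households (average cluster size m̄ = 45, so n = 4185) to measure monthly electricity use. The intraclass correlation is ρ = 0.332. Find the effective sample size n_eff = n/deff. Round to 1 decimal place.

268.1

deff = 1 + (45 − 1)·0.332 = 1 + 14.608 = 15.608.
n_eff = 4185 / 15.608 = 268.1.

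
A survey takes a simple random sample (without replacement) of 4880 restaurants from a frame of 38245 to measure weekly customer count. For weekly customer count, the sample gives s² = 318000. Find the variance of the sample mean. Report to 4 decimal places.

Under SRS without replacement, Var(ȳ) = (1 − f)·s²/n with f = n/N = 4880/38245 = 0.12759838.
Var(ȳ) = (1 − 0.12759838)·318000/4880 = 0.87240162·65.163934 = 56.849122.

56.8491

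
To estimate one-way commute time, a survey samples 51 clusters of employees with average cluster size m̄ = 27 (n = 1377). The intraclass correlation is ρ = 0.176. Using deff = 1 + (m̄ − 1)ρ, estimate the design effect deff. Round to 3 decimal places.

5.576

deff = 1 + (27 − 1)·0.176 = 1 + 4.576 = 5.576.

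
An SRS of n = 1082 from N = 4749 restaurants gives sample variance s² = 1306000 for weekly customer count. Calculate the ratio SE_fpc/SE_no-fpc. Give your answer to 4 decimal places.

0.8787

f = n/N = 1082/4749 = 0.22783744.
SE_no-fpc = √(s²/n) = 34.742251; SE_fpc = √((1−f)s²/n) = 30.528982.
Ratio = √(1−f) = 0.87872781.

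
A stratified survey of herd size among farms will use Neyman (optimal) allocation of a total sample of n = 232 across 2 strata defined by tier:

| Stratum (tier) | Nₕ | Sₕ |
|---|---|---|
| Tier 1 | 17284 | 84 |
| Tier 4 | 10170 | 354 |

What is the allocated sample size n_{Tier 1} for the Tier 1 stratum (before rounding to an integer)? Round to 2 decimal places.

Neyman allocation: nₕ = n·NₕSₕ / Σⱼ NⱼSⱼ.
Σ NⱼSⱼ = 17284·84 + 10170·354 = 5.052036 × 10^6.
n_{Tier 1} = 232·17284·84 / (5.052036 × 10^6) = 66.67.

66.67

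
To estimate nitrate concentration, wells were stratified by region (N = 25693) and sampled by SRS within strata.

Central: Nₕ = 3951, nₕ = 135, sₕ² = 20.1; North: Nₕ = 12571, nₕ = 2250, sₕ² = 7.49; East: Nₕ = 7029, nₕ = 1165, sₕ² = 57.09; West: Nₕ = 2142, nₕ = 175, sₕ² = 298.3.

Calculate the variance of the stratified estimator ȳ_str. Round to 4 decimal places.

Var(ȳ_str) = Σₕ Wₕ²(1 − fₕ)sₕ²/nₕ with Wₕ = Nₕ/N, N = 25693.
Central: Wₕ = 0.15377729; term = 0.15377729²·(1 − 0.03416856)·20.1/135 = 0.0034005413.
North: Wₕ = 0.48927724; term = 0.48927724²·(1 − 0.17898337)·7.49/2250 = 6.5427642 × 10^-4.
East: Wₕ = 0.27357646; term = 0.27357646²·(1 − 0.16574193)·57.09/1165 = 0.0030597926.
West: Wₕ = 0.08336901; term = 0.08336901²·(1 − 0.08169935)·298.3/175 = 0.010879512.
Sum = 0.017994122.

0.0180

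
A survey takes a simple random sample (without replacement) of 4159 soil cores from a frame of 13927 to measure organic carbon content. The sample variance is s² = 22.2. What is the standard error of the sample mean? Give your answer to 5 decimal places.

Under SRS without replacement, Var(ȳ) = (1 − f)·s²/n with f = n/N = 4159/13927 = 0.29862856.
Var(ȳ) = (1 − 0.29862856)·22.2/4159 = 0.70137144·0.0053378216 = 0.0037437956.
SE(ȳ) = √(0.0037437956) = 0.06119.

0.06119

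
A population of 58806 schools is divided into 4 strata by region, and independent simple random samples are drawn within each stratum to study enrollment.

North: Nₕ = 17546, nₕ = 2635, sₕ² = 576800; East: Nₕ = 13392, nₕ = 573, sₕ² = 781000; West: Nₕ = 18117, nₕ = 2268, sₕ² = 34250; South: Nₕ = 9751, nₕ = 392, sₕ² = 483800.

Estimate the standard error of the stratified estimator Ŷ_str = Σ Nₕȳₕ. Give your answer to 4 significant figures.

638900

Var(Ŷ_str) = Σₕ Nₕ²(1 − fₕ)sₕ²/nₕ.
North: 17546²·(1 − 2635/17546)·576800/2635 = 5.7270309 × 10^10.
East: 13392²·(1 − 573/13392)·781000/573 = 2.339893 × 10^11.
West: 18117²·(1 − 2268/18117)·34250/2268 = 4.3361638 × 10^9.
South: 9751²·(1 − 392/9751)·483800/392 = 1.1263112 × 10^11.
Sum = 4.0822689 × 10^11.
SE = √(4.0822689 × 10^11) = 638900.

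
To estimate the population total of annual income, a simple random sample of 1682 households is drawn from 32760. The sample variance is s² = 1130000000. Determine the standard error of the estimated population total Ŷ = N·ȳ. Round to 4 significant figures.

Var(Ŷ) = N²·Var(ȳ) = N²·(1 − n/N)·s²/n.
f = 1682/32760 = 0.05134310; Var(ȳ) = 0.94865690·1130000000/1682 = 637325.98.
Var(Ŷ) = 32760² · 637325.98 = 6.8398946 × 10^14.
SE(Ŷ) = √(6.8398946 × 10^14) = 2.615 × 10^7.

2.615 × 10^7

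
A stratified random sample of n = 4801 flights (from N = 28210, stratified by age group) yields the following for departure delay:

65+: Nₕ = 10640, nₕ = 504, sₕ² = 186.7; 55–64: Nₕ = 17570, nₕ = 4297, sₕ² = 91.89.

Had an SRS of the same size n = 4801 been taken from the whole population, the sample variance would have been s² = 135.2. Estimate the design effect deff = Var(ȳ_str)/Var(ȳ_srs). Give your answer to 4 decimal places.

2.4165

Var(ȳ_str) = Σ Wₕ²(1−fₕ)sₕ²/nₕ with Wₕ = Nₕ/28210:
  65+: (10640/28210)²·(1−504/10640)·186.7/504 = 0.050201401
  55–64: (17570/28210)²·(1−4297/17570)·91.89/4297 = 0.0062666809
  → Var(ȳ_str) = 0.056468082.
Var(ȳ_srs) = (1 − 4801/28210)·135.2/4801 = 0.023368173.
deff = 0.056468082 / 0.023368173 = 2.4165.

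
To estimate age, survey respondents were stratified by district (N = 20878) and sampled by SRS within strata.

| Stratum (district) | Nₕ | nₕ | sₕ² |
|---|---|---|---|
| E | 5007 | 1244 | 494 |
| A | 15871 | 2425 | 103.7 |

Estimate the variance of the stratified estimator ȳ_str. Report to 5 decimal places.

0.03810

Var(ȳ_str) = Σₕ Wₕ²(1 − fₕ)sₕ²/nₕ with Wₕ = Nₕ/N, N = 20878.
E: Wₕ = 0.23982182; term = 0.23982182²·(1 − 0.24845217)·494/1244 = 0.017164873.
A: Wₕ = 0.76017818; term = 0.76017818²·(1 − 0.15279440)·103.7/2425 = 0.020935658.
Sum = 0.038100531.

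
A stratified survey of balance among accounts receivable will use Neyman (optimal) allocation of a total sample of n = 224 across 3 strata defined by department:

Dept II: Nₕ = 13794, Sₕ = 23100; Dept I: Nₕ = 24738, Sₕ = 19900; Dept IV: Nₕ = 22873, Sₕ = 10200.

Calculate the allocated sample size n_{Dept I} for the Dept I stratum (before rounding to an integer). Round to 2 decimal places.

105.60

Neyman allocation: nₕ = n·NₕSₕ / Σⱼ NⱼSⱼ.
Σ NⱼSⱼ = 13794·23100 + 24738·19900 + 22873·10200 = 1.0442322 × 10^9.
n_{Dept I} = 224·24738·19900 / (1.0442322 × 10^9) = 105.60.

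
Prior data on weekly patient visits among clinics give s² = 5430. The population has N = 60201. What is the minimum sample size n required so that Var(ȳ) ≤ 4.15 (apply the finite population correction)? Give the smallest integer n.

Without fpc, n₀ = s²/D = 5430/4.15 = 1308.4337.
With fpc, (1 − n/N)·s²/n ≤ D requires n ≥ n₀/(1 + n₀/N) = 1308.4337/(1 + 1308.4337/60201) = 1280.6006.
Rounding up, n = 1281.

1281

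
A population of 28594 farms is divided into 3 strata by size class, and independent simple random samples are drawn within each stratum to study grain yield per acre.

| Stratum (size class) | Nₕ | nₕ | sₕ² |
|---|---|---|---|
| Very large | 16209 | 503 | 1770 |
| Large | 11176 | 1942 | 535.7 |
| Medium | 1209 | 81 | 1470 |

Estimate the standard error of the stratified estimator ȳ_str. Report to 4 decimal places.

1.0774

Var(ȳ_str) = Σₕ Wₕ²(1 − fₕ)sₕ²/nₕ with Wₕ = Nₕ/N, N = 28594.
Very large: Wₕ = 0.56686717; term = 0.56686717²·(1 − 0.03103214)·1770/503 = 1.0956637.
Large: Wₕ = 0.39085123; term = 0.39085123²·(1 − 0.17376521)·535.7/1942 = 0.034817602.
Medium: Wₕ = 0.04228160; term = 0.04228160²·(1 − 0.06699752)·1470/81 = 0.030270381.
Sum = 1.1607517.
SE = √(1.1607517) = 1.0774.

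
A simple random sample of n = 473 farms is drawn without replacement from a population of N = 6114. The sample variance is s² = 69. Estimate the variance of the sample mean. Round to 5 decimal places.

0.13459

Under SRS without replacement, Var(ȳ) = (1 − f)·s²/n with f = n/N = 473/6114 = 0.07736343.
Var(ȳ) = (1 − 0.07736343)·69/473 = 0.92263657·0.14587738 = 0.1345918.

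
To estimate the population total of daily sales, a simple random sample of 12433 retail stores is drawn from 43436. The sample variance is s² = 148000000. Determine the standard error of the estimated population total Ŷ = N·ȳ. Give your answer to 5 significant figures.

Var(Ŷ) = N²·Var(ȳ) = N²·(1 − n/N)·s²/n.
f = 12433/43436 = 0.28623722; Var(ȳ) = 0.71376278·148000000/12433 = 8496.4925.
Var(Ŷ) = 43436² · 8496.4925 = 1.6030214 × 10^13.
SE(Ŷ) = √(1.6030214 × 10^13) = 4.0038 × 10^6.

4.0038 × 10^6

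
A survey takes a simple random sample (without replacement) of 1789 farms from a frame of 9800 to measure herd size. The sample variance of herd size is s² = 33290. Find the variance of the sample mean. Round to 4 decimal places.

Under SRS without replacement, Var(ȳ) = (1 − f)·s²/n with f = n/N = 1789/9800 = 0.18255102.
Var(ȳ) = (1 − 0.18255102)·33290/1789 = 0.81744898·18.608161 = 15.211222.

15.2112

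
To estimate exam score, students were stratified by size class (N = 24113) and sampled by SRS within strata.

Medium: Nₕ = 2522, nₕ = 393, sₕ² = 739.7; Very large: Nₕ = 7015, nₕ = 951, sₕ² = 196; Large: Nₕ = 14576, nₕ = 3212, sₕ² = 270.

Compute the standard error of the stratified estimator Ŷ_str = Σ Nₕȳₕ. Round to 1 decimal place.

Var(Ŷ_str) = Σₕ Nₕ²(1 − fₕ)sₕ²/nₕ.
Medium: 2522²·(1 − 393/2522)·739.7/393 = 1.0106105 × 10^7.
Very large: 7015²·(1 − 951/7015)·196/951 = 8.7672305 × 10^6.
Large: 14576²·(1 − 3212/14576)·270/3212 = 1.3923801 × 10^7.
Sum = 3.2797137 × 10^7.
SE = √(3.2797137 × 10^7) = 5726.9.

5726.9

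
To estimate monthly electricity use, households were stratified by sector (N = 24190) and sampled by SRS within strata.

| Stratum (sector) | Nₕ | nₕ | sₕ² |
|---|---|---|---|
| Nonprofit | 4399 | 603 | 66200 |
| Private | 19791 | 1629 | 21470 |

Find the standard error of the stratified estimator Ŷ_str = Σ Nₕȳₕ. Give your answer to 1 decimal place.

81059.7

Var(Ŷ_str) = Σₕ Nₕ²(1 − fₕ)sₕ²/nₕ.
Nonprofit: 4399²·(1 − 603/4399)·66200/603 = 1.8332464 × 10^9.
Private: 19791²·(1 − 1629/19791)·21470/1629 = 4.7374252 × 10^9.
Sum = 6.5706716 × 10^9.
SE = √(6.5706716 × 10^9) = 81059.7.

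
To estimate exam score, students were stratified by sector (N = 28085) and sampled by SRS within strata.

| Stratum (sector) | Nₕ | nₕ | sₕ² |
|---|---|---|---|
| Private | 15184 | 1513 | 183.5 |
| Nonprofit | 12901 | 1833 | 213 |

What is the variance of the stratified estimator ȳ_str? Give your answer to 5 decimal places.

0.05295

Var(ȳ_str) = Σₕ Wₕ²(1 − fₕ)sₕ²/nₕ with Wₕ = Nₕ/N, N = 28085.
Private: Wₕ = 0.54064447; term = 0.54064447²·(1 − 0.09964436)·183.5/1513 = 0.031917933.
Nonprofit: Wₕ = 0.45935553; term = 0.45935553²·(1 − 0.14208201)·213/1833 = 0.021035886.
Sum = 0.052953819.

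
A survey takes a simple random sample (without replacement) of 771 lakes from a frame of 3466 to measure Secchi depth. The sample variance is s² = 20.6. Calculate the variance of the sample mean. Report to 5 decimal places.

Under SRS without replacement, Var(ȳ) = (1 − f)·s²/n with f = n/N = 771/3466 = 0.22244662.
Var(ȳ) = (1 − 0.22244662)·20.6/771 = 0.77755338·0.026718547 = 0.020775097.

0.02078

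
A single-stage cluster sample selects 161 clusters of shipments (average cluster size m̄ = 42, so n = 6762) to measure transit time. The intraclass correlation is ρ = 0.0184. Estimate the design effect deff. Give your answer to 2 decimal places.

1.75

deff = 1 + (42 − 1)·0.0184 = 1 + 0.7544 = 1.7544.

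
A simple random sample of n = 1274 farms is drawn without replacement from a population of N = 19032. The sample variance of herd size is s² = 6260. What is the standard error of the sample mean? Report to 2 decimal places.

Under SRS without replacement, Var(ȳ) = (1 − f)·s²/n with f = n/N = 1274/19032 = 0.06693989.
Var(ȳ) = (1 − 0.06693989)·6260/1274 = 0.93306011·4.9136578 = 4.5847381.
SE(ȳ) = √(4.5847381) = 2.14.

2.14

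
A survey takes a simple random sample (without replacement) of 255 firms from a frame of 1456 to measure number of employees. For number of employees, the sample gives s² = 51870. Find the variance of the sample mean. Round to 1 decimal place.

Under SRS without replacement, Var(ȳ) = (1 − f)·s²/n with f = n/N = 255/1456 = 0.17513736.
Var(ȳ) = (1 − 0.17513736)·51870/255 = 0.82486264·203.41176 = 167.78676.

167.8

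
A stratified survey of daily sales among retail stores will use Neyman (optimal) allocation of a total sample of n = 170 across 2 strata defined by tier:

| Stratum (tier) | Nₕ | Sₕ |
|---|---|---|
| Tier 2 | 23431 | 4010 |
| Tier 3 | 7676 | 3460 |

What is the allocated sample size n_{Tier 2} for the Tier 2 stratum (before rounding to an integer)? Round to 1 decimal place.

Neyman allocation: nₕ = n·NₕSₕ / Σⱼ NⱼSⱼ.
Σ NⱼSⱼ = 23431·4010 + 7676·3460 = 1.2051727 × 10^8.
n_{Tier 2} = 170·23431·4010 / (1.2051727 × 10^8) = 132.5.

132.5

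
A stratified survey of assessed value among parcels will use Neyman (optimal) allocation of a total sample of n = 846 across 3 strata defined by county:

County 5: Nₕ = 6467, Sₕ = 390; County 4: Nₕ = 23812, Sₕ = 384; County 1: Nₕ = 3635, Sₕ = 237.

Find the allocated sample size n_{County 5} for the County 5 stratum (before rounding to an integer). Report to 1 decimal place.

170.3

Neyman allocation: nₕ = n·NₕSₕ / Σⱼ NⱼSⱼ.
Σ NⱼSⱼ = 6467·390 + 23812·384 + 3635·237 = 1.2527433 × 10^7.
n_{County 5} = 846·6467·390 / (1.2527433 × 10^7) = 170.3.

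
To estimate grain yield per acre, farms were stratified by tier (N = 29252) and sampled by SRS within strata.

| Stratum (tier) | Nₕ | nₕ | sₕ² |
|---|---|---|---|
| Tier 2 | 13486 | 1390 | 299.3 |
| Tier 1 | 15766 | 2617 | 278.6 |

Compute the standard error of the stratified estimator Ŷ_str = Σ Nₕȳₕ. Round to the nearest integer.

7563

Var(Ŷ_str) = Σₕ Nₕ²(1 − fₕ)sₕ²/nₕ.
Tier 2: 13486²·(1 − 1390/13486)·299.3/1390 = 3.5125042 × 10^7.
Tier 1: 15766²·(1 − 2617/15766)·278.6/2617 = 2.2069456 × 10^7.
Sum = 5.7194498 × 10^7.
SE = √(5.7194498 × 10^7) = 7563.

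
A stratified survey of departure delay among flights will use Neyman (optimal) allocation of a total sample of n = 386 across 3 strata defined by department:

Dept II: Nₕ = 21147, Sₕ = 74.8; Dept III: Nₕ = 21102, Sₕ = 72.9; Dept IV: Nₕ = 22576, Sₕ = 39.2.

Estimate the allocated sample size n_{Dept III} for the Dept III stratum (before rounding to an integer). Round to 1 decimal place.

148.3

Neyman allocation: nₕ = n·NₕSₕ / Σⱼ NⱼSⱼ.
Σ NⱼSⱼ = 21147·74.8 + 21102·72.9 + 22576·39.2 = 4.0051106 × 10^6.
n_{Dept III} = 386·21102·72.9 / (4.0051106 × 10^6) = 148.3.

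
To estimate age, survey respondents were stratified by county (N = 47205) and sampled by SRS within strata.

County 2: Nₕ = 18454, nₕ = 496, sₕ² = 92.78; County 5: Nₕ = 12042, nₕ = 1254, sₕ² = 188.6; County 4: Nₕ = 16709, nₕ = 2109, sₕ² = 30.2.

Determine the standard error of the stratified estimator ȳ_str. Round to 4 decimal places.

Var(ȳ_str) = Σₕ Wₕ²(1 − fₕ)sₕ²/nₕ with Wₕ = Nₕ/N, N = 47205.
County 2: Wₕ = 0.39093316; term = 0.39093316²·(1 − 0.02687764)·92.78/496 = 0.027819234.
County 5: Wₕ = 0.25510010; term = 0.25510010²·(1 − 0.10413553)·188.6/1254 = 0.0087681447.
County 4: Wₕ = 0.35396674; term = 0.35396674²·(1 − 0.12621940)·30.2/2109 = 0.0015676809.
Sum = 0.03815506.
SE = √(0.03815506) = 0.1953.

0.1953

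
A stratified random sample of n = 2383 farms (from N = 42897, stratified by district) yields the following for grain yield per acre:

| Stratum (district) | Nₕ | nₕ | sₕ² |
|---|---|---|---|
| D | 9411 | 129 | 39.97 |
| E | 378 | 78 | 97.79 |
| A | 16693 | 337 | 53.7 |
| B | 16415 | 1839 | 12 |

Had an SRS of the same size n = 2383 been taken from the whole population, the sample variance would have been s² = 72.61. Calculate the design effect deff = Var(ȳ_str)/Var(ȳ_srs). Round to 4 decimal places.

1.3649

Var(ȳ_str) = Σ Wₕ²(1−fₕ)sₕ²/nₕ with Wₕ = Nₕ/42897:
  D: (9411/42897)²·(1−129/9411)·39.97/129 = 0.014708485
  E: (378/42897)²·(1−78/378)·97.79/78 = 7.7260774 × 10^-5
  A: (16693/42897)²·(1−337/16693)·53.7/337 = 0.02364297
  B: (16415/42897)²·(1−1839/16415)·12/1839 = 8.484474 × 10^-4
  → Var(ȳ_str) = 0.039277163.
Var(ȳ_srs) = (1 − 2383/42897)·72.61/2383 = 0.028777337.
deff = 0.039277163 / 0.028777337 = 1.3649.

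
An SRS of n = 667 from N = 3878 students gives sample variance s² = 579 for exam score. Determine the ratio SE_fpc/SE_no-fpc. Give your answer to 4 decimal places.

f = n/N = 667/3878 = 0.17199587.
SE_no-fpc = √(s²/n) = 0.93170058; SE_fpc = √((1−f)s²/n) = 0.84779844.
Ratio = √(1−f) = 0.90994732.

0.9099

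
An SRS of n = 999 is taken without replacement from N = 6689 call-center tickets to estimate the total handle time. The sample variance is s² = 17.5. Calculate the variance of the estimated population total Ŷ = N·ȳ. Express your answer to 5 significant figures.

666720

Var(Ŷ) = N²·Var(ȳ) = N²·(1 − n/N)·s²/n.
f = 999/6689 = 0.14934968; Var(ȳ) = 0.85065032·17.5/999 = 0.014901282.
Var(Ŷ) = 6689² · 0.014901282 = 666723.9.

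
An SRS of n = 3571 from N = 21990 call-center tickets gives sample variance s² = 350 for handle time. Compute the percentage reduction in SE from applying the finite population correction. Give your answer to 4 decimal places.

8.4791

f = n/N = 3571/21990 = 0.16239200.
SE_no-fpc = √(s²/n) = 0.3130683; SE_fpc = √((1−f)s²/n) = 0.28652301.
Ratio = √(1−f) = 0.91520927. Reduction = 100·(1 − 0.91520927) = 8.4791%.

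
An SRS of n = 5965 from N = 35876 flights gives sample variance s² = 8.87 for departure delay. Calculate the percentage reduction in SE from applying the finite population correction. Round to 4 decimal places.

8.6910

f = n/N = 5965/35876 = 0.16626714.
SE_no-fpc = √(s²/n) = 0.038561737; SE_fpc = √((1−f)s²/n) = 0.035210326.
Ratio = √(1−f) = 0.91308973. Reduction = 100·(1 − 0.91308973) = 8.6910%.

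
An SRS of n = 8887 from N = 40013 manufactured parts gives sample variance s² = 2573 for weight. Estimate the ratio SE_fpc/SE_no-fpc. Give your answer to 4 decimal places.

f = n/N = 8887/40013 = 0.22210282.
SE_no-fpc = √(s²/n) = 0.53807437; SE_fpc = √((1−f)s²/n) = 0.47457341.
Ratio = √(1−f) = 0.88198480.

0.8820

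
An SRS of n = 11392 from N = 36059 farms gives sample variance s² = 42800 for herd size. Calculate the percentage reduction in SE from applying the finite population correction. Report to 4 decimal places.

17.2913

f = n/N = 11392/36059 = 0.31592668.
SE_no-fpc = √(s²/n) = 1.938304; SE_fpc = √((1−f)s²/n) = 1.6031465.
Ratio = √(1−f) = 0.82708725. Reduction = 100·(1 − 0.82708725) = 17.2913%.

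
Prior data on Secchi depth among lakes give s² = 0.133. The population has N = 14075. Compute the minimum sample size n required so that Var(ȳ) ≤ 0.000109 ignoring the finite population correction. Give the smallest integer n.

1221

Without fpc, n₀ = s²/D = 0.133/0.000109 = 1220.1835.
Rounding up, n = 1221.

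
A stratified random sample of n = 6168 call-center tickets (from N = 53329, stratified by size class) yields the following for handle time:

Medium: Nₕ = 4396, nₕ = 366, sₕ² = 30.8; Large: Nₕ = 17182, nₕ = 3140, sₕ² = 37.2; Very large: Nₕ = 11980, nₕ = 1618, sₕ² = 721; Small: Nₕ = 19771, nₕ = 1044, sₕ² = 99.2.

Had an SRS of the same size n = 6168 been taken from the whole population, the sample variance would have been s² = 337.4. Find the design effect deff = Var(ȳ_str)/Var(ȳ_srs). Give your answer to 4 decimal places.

Var(ȳ_str) = Σ Wₕ²(1−fₕ)sₕ²/nₕ with Wₕ = Nₕ/53329:
  Medium: (4396/53329)²·(1−366/4396)·30.8/366 = 5.2421022 × 10^-4
  Large: (17182/53329)²·(1−3140/17182)·37.2/3140 = 0.0010050533
  Very large: (11980/53329)²·(1−1618/11980)·721/1618 = 0.019450478
  Small: (19771/53329)²·(1−1044/19771)·99.2/1044 = 0.012370326
  → Var(ȳ_str) = 0.033350068.
Var(ȳ_srs) = (1 − 6168/53329)·337.4/6168 = 0.048374922.
deff = 0.033350068 / 0.048374922 = 0.6894.

0.6894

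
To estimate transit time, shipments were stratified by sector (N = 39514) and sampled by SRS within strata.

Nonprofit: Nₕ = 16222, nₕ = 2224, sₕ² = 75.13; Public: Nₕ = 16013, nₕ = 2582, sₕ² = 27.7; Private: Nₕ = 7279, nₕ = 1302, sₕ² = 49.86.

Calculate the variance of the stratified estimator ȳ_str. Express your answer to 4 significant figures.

Var(ȳ_str) = Σₕ Wₕ²(1 − fₕ)sₕ²/nₕ with Wₕ = Nₕ/N, N = 39514.
Nonprofit: Wₕ = 0.41053804; term = 0.41053804²·(1 − 0.13709777)·75.13/2224 = 0.0049130027.
Public: Wₕ = 0.40524877; term = 0.40524877²·(1 − 0.16124399)·27.7/2582 = 0.0014777555.
Private: Wₕ = 0.18421319; term = 0.18421319²·(1 − 0.17887072)·49.86/1302 = 0.0010670734.
Sum = 0.0074578316.

0.007458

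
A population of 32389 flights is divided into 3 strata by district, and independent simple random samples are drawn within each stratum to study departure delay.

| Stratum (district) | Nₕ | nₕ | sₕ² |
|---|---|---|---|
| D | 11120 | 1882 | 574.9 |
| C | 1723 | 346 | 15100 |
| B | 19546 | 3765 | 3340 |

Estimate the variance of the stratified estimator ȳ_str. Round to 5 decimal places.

Var(ȳ_str) = Σₕ Wₕ²(1 − fₕ)sₕ²/nₕ with Wₕ = Nₕ/N, N = 32389.
D: Wₕ = 0.34332644; term = 0.34332644²·(1 − 0.16924460)·574.9/1882 = 0.029913026.
C: Wₕ = 0.05319707; term = 0.05319707²·(1 − 0.20081254)·15100/346 = 0.098701781.
B: Wₕ = 0.60347649; term = 0.60347649²·(1 − 0.19262253)·3340/3765 = 0.26084278.
Sum = 0.38945759.

0.38946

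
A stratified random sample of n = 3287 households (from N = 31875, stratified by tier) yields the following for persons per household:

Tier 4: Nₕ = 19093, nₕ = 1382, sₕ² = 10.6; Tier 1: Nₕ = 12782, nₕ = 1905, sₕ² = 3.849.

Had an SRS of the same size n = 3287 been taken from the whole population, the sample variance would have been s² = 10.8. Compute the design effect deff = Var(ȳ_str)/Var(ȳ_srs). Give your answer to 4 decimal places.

0.9601

Var(ȳ_str) = Σ Wₕ²(1−fₕ)sₕ²/nₕ with Wₕ = Nₕ/31875:
  Tier 4: (19093/31875)²·(1−1382/19093)·10.6/1382 = 0.0025527877
  Tier 1: (12782/31875)²·(1−1905/12782)·3.849/1905 = 2.7647794 × 10^-4
  → Var(ȳ_str) = 0.0028292656.
Var(ȳ_srs) = (1 − 3287/31875)·10.8/3287 = 0.0029468473.
deff = 0.0028292656 / 0.0029468473 = 0.9601.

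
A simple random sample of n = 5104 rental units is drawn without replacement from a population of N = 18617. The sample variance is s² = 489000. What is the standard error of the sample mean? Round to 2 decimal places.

Under SRS without replacement, Var(ȳ) = (1 − f)·s²/n with f = n/N = 5104/18617 = 0.27415803.
Var(ȳ) = (1 − 0.27415803)·489000/5104 = 0.72584197·95.80721 = 69.540894.
SE(ȳ) = √(69.540894) = 8.34.

8.34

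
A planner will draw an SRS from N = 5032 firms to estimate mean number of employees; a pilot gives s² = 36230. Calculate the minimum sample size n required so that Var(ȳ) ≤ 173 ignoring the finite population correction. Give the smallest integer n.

210

Without fpc, n₀ = s²/D = 36230/173 = 209.4220.
Rounding up, n = 210.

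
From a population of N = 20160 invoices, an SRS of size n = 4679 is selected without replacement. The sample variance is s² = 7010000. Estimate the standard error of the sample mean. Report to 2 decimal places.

Under SRS without replacement, Var(ȳ) = (1 − f)·s²/n with f = n/N = 4679/20160 = 0.23209325.
Var(ȳ) = (1 − 0.23209325)·7010000/4679 = 0.76790675·1498.1834 = 1150.4651.
SE(ȳ) = √(1150.4651) = 33.92.

33.92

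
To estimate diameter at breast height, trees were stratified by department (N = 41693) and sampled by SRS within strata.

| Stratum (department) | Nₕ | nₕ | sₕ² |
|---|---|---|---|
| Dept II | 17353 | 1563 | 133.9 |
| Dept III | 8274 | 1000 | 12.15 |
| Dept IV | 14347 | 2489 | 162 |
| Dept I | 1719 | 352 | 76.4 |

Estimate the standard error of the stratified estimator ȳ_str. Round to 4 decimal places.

0.1435

Var(ȳ_str) = Σₕ Wₕ²(1 − fₕ)sₕ²/nₕ with Wₕ = Nₕ/N, N = 41693.
Dept II: Wₕ = 0.41620896; term = 0.41620896²·(1 − 0.09007088)·133.9/1563 = 0.013503676.
Dept III: Wₕ = 0.19845058; term = 0.19845058²·(1 − 0.12086053)·12.15/1000 = 4.2066734 × 10^-4.
Dept IV: Wₕ = 0.34411052; term = 0.34411052²·(1 − 0.17348575)·162/2489 = 0.0063699551.
Dept I: Wₕ = 0.04122994; term = 0.04122994²·(1 − 0.20477022)·76.4/352 = 2.9340587 × 10^-4.
Sum = 0.020587704.
SE = √(0.020587704) = 0.1435.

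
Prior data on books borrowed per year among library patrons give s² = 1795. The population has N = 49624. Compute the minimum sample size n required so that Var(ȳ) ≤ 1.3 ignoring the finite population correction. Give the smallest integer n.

Without fpc, n₀ = s²/D = 1795/1.3 = 1380.7692.
Rounding up, n = 1381.

1381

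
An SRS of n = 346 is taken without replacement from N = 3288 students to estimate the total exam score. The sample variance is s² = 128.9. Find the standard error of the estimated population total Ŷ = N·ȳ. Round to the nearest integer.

Var(Ŷ) = N²·Var(ȳ) = N²·(1 − n/N)·s²/n.
f = 346/3288 = 0.10523114; Var(ȳ) = 0.89476886·128.9/346 = 0.33334019.
Var(Ŷ) = 3288² · 0.33334019 = 3.6037221 × 10^6.
SE(Ŷ) = √(3.6037221 × 10^6) = 1898.

1898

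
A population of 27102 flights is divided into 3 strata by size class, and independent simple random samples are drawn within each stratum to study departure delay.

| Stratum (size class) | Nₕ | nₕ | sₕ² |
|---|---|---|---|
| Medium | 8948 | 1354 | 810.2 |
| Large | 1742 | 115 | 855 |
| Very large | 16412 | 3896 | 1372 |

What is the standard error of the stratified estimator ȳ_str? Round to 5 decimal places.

Var(ȳ_str) = Σₕ Wₕ²(1 − fₕ)sₕ²/nₕ with Wₕ = Nₕ/N, N = 27102.
Medium: Wₕ = 0.33016014; term = 0.33016014²·(1 − 0.15131873)·810.2/1354 = 0.055356352.
Large: Wₕ = 0.06427570; term = 0.06427570²·(1 − 0.06601607)·855/115 = 0.028688068.
Very large: Wₕ = 0.60556417; term = 0.60556417²·(1 − 0.23738728)·1372/3896 = 0.098482609.
Sum = 0.18252703.
SE = √(0.18252703) = 0.42723.

0.42723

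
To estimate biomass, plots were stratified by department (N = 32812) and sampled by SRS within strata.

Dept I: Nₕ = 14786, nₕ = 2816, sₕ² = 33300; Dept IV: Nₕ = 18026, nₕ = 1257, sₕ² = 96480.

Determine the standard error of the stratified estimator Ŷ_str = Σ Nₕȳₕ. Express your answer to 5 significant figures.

159040

Var(Ŷ_str) = Σₕ Nₕ²(1 − fₕ)sₕ²/nₕ.
Dept I: 14786²·(1 − 2816/14786)·33300/2816 = 2.0929383 × 10^9.
Dept IV: 18026²·(1 − 1257/18026)·96480/1257 = 2.3201099 × 10^10.
Sum = 2.5294037 × 10^10.
SE = √(2.5294037 × 10^10) = 159040.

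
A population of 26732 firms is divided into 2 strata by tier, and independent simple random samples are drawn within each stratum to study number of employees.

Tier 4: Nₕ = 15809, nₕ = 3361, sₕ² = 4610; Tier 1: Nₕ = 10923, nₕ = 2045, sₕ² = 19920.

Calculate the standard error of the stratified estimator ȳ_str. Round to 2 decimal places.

Var(ȳ_str) = Σₕ Wₕ²(1 − fₕ)sₕ²/nₕ with Wₕ = Nₕ/N, N = 26732.
Tier 4: Wₕ = 0.59138860; term = 0.59138860²·(1 − 0.21260042)·4610/3361 = 0.37772305.
Tier 1: Wₕ = 0.40861140; term = 0.40861140²·(1 − 0.18721963)·19920/2045 = 1.3218744.
Sum = 1.6995975.
SE = √(1.6995975) = 1.30.

1.30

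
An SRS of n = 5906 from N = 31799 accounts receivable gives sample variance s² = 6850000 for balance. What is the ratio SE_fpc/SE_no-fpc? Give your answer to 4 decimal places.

0.9024

f = n/N = 5906/31799 = 0.18572911.
SE_no-fpc = √(s²/n) = 34.056386; SE_fpc = √((1−f)s²/n) = 30.731448.
Ratio = √(1−f) = 0.90236960.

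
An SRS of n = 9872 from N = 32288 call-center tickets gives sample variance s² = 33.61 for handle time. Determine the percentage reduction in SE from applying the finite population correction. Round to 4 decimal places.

16.6782

f = n/N = 9872/32288 = 0.30574827.
SE_no-fpc = √(s²/n) = 0.058348767; SE_fpc = √((1−f)s²/n) = 0.048617225.
Ratio = √(1−f) = 0.83321770. Reduction = 100·(1 − 0.83321770) = 16.6782%.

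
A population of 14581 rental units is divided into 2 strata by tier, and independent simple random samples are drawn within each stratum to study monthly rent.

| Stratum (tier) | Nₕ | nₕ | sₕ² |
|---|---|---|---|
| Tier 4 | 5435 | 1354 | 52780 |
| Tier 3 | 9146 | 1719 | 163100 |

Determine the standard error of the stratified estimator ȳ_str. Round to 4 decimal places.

Var(ȳ_str) = Σₕ Wₕ²(1 − fₕ)sₕ²/nₕ with Wₕ = Nₕ/N, N = 14581.
Tier 4: Wₕ = 0.37274535; term = 0.37274535²·(1 − 0.24912603)·52780/1354 = 4.066701.
Tier 3: Wₕ = 0.62725465; term = 0.62725465²·(1 − 0.18795102)·163100/1719 = 30.314338.
Sum = 34.381039.
SE = √(34.381039) = 5.8635.

5.8635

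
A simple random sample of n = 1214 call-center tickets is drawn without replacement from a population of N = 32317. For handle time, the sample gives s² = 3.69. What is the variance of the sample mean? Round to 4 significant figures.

0.002925

Under SRS without replacement, Var(ȳ) = (1 − f)·s²/n with f = n/N = 1214/32317 = 0.03756537.
Var(ȳ) = (1 − 0.03756537)·3.69/1214 = 0.96243463·0.0030395387 = 0.0029253573.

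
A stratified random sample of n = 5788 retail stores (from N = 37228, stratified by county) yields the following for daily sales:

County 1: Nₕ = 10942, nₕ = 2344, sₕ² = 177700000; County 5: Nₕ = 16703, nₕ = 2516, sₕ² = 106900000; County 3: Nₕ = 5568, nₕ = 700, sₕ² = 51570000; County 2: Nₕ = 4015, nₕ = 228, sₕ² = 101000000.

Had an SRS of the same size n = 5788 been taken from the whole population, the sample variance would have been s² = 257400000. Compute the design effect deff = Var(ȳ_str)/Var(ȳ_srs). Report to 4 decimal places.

0.4982

Var(ȳ_str) = Σ Wₕ²(1−fₕ)sₕ²/nₕ with Wₕ = Nₕ/37228:
  County 1: (10942/37228)²·(1−2344/10942)·177700000/2344 = 5146.1751
  County 5: (16703/37228)²·(1−2516/16703)·106900000/2516 = 7264.6168
  County 3: (5568/37228)²·(1−700/5568)·51570000/700 = 1440.8192
  County 2: (4015/37228)²·(1−228/4015)·101000000/228 = 4859.9071
  → Var(ȳ_str) = 18711.518.
Var(ȳ_srs) = (1 − 5788/37228)·257400000/5788 = 37557.169.
deff = 18711.518 / 37557.169 = 0.4982.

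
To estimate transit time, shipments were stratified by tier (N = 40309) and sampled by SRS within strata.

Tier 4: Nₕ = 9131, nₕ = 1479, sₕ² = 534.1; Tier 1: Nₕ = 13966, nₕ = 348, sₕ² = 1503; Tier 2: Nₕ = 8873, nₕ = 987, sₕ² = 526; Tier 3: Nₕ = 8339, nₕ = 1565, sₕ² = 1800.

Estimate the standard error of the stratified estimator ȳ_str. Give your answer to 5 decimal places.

0.76421

Var(ȳ_str) = Σₕ Wₕ²(1 − fₕ)sₕ²/nₕ with Wₕ = Nₕ/N, N = 40309.
Tier 4: Wₕ = 0.22652509; term = 0.22652509²·(1 − 0.16197569)·534.1/1479 = 0.015529006.
Tier 1: Wₕ = 0.34647349; term = 0.34647349²·(1 − 0.02491766)·1503/348 = 0.50554644.
Tier 2: Wₕ = 0.22012454; term = 0.22012454²·(1 − 0.11123633)·526/987 = 0.022950481.
Tier 3: Wₕ = 0.20687688; term = 0.20687688²·(1 − 0.18767238)·1800/1565 = 0.03998649.
Sum = 0.58401242.
SE = √(0.58401242) = 0.76421.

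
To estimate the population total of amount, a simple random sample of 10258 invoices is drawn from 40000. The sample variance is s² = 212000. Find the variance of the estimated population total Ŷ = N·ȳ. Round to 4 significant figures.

Var(Ŷ) = N²·Var(ȳ) = N²·(1 − n/N)·s²/n.
f = 10258/40000 = 0.25645000; Var(ȳ) = 0.74355000·212000/10258 = 15.366797.
Var(Ŷ) = 40000² · 15.366797 = 2.4586875 × 10^10.

2.459 × 10^10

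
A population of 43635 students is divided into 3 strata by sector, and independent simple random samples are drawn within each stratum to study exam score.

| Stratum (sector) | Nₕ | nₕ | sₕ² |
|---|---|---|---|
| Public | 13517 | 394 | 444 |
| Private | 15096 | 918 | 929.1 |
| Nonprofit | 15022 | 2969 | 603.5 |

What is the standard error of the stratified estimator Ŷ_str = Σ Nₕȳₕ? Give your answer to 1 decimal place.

21291.2

Var(Ŷ_str) = Σₕ Nₕ²(1 − fₕ)sₕ²/nₕ.
Public: 13517²·(1 − 394/13517)·444/394 = 1.998942 × 10^8.
Private: 15096²·(1 − 918/15096)·929.1/918 = 2.1661905 × 10^8.
Nonprofit: 15022²·(1 − 2969/15022)·603.5/2969 = 3.6803574 × 10^7.
Sum = 4.5331682 × 10^8.
SE = √(4.5331682 × 10^8) = 21291.2.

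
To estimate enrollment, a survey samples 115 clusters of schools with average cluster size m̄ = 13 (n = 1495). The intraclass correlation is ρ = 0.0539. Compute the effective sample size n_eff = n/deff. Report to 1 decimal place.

deff = 1 + (13 − 1)·0.0539 = 1 + 0.6468 = 1.6468.
n_eff = 1495 / 1.6468 = 907.8.

907.8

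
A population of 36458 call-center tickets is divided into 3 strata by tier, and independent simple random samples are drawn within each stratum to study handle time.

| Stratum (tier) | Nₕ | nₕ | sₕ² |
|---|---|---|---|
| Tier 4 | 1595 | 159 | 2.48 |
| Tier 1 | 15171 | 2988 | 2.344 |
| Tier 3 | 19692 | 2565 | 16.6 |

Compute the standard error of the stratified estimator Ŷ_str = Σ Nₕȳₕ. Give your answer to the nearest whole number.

Var(Ŷ_str) = Σₕ Nₕ²(1 − fₕ)sₕ²/nₕ.
Tier 4: 1595²·(1 − 159/1595)·2.48/159 = 35724.79.
Tier 1: 15171²·(1 − 2988/15171)·2.344/2988 = 144992.48.
Tier 3: 19692²·(1 − 2565/19692)·16.6/2565 = 2.1826889 × 10^6.
Sum = 2.3634062 × 10^6.
SE = √(2.3634062 × 10^6) = 1537.

1537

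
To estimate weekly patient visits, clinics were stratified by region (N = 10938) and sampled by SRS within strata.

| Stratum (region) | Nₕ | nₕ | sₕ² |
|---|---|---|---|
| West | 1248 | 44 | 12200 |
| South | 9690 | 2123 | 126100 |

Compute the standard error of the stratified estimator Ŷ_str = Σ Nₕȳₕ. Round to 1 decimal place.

69078.7

Var(Ŷ_str) = Σₕ Nₕ²(1 − fₕ)sₕ²/nₕ.
West: 1248²·(1 − 44/1248)·12200/44 = 4.1662778 × 10^8.
South: 9690²·(1 − 2123/9690)·126100/2123 = 4.3552451 × 10^9.
Sum = 4.7718729 × 10^9.
SE = √(4.7718729 × 10^9) = 69078.7.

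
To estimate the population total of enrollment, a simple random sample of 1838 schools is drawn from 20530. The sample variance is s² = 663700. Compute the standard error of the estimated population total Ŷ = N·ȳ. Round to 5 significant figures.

Var(Ŷ) = N²·Var(ȳ) = N²·(1 − n/N)·s²/n.
f = 1838/20530 = 0.08952752; Var(ȳ) = 0.91047248·663700/1838 = 328.77072.
Var(Ŷ) = 20530² · 328.77072 = 1.3857058 × 10^11.
SE(Ŷ) = √(1.3857058 × 10^11) = 372250.

372250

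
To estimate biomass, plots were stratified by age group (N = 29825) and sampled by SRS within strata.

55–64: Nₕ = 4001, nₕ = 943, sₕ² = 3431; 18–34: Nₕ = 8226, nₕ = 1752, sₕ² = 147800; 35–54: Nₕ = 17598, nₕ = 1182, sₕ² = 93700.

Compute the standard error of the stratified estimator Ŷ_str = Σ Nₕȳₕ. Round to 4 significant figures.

Var(Ŷ_str) = Σₕ Nₕ²(1 − fₕ)sₕ²/nₕ.
55–64: 4001²·(1 − 943/4001)·3431/943 = 4.451589 × 10^7.
18–34: 8226²·(1 − 1752/8226)·147800/1752 = 4.4926412 × 10^9.
35–54: 17598²·(1 − 1182/17598)·93700/1182 = 2.2900912 × 10^10.
Sum = 2.7438069 × 10^10.
SE = √(2.7438069 × 10^10) = 165600.

165600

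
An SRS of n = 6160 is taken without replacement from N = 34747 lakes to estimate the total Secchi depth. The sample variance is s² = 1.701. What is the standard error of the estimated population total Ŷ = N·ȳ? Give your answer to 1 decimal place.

Var(Ŷ) = N²·Var(ȳ) = N²·(1 − n/N)·s²/n.
f = 6160/34747 = 0.17728149; Var(ȳ) = 0.82271851·1.701/6160 = 2.271825 × 10^-4.
Var(Ŷ) = 34747² · (2.271825 × 10^-4) = 274289.7.
SE(Ŷ) = √(274289.7) = 523.7.

523.7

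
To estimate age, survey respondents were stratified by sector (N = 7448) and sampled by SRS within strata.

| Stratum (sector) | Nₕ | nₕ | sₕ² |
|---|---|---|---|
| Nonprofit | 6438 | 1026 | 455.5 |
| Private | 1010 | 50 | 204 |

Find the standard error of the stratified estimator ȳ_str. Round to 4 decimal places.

Var(ȳ_str) = Σₕ Wₕ²(1 − fₕ)sₕ²/nₕ with Wₕ = Nₕ/N, N = 7448.
Nonprofit: Wₕ = 0.86439313; term = 0.86439313²·(1 − 0.15936626)·455.5/1026 = 0.27884987.
Private: Wₕ = 0.13560687; term = 0.13560687²·(1 − 0.04950495)·204/50 = 0.071313776.
Sum = 0.35016365.
SE = √(0.35016365) = 0.5917.

0.5917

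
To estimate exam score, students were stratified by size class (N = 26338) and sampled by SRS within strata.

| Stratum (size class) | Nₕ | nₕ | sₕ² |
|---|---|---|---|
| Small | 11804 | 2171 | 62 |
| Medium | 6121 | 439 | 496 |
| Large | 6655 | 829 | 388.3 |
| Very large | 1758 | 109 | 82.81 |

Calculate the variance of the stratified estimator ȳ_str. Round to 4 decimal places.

Var(ȳ_str) = Σₕ Wₕ²(1 − fₕ)sₕ²/nₕ with Wₕ = Nₕ/N, N = 26338.
Small: Wₕ = 0.44817374; term = 0.44817374²·(1 − 0.18392070)·62/2171 = 0.0046811983.
Medium: Wₕ = 0.23240185; term = 0.23240185²·(1 − 0.07172031)·496/439 = 0.056646774.
Large: Wₕ = 0.25267674; term = 0.25267674²·(1 − 0.12456799)·388.3/829 = 0.026179769.
Very large: Wₕ = 0.06674766; term = 0.06674766²·(1 − 0.06200228)·82.81/109 = 0.0031749013.
Sum = 0.090682643.

0.0907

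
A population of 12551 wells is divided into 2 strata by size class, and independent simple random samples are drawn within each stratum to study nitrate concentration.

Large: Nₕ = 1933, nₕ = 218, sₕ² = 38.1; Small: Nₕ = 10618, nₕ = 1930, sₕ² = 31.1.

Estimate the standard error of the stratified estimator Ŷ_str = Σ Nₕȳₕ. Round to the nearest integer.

1437

Var(Ŷ_str) = Σₕ Nₕ²(1 − fₕ)sₕ²/nₕ.
Large: 1933²·(1 − 218/1933)·38.1/218 = 579381.28.
Small: 10618²·(1 − 1930/10618)·31.1/1930 = 1.4865024 × 10^6.
Sum = 2.0658837 × 10^6.
SE = √(2.0658837 × 10^6) = 1437.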